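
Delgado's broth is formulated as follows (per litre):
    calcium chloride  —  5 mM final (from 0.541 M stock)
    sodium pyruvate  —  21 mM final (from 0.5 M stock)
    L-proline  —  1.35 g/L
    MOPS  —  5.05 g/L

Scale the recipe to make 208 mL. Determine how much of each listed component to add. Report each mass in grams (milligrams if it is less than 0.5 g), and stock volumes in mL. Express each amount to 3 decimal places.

Scale factor relative to 1 L: 0.208.
calcium chloride: V = C2·V2/C1 = 5 mM × 208 mL ÷ 541 mM = 1.922 mL
sodium pyruvate: C1V1 = C2V2 → 21 mM × 208 mL ÷ 500 mM = 8.736 mL
L-proline: 1.35 g/L × 0.208 L = 0.2808 g = 280.800 mg
MOPS: 5.05 g/L × 0.208 L = 1.050 g

calcium chloride 1.922 mL; sodium pyruvate 8.736 mL; L-proline 280.800 mg; MOPS 1.050 g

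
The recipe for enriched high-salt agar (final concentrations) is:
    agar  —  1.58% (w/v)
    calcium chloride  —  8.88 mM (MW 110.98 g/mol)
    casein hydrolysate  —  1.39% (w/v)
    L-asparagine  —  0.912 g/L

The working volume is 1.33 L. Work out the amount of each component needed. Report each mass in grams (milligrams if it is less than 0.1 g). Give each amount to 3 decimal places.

Working volume: 1.33 L.
agar: 1.58% w/v = 15.8 g/L → 15.8 × 1.33 L = 21.014 g
calcium chloride: 8.88 mmol/L × 110.98 g/mol × 1.33 L ÷ 1000 = 1.311 g
casein hydrolysate: 1.39% w/v = 13.9 g/L → 13.9 × 1.33 L = 18.487 g
L-asparagine: 0.912 g/L × 1.33 L = 1.213 g

agar 21.014 g; calcium chloride 1.311 g; casein hydrolysate 18.487 g; L-asparagine 1.213 g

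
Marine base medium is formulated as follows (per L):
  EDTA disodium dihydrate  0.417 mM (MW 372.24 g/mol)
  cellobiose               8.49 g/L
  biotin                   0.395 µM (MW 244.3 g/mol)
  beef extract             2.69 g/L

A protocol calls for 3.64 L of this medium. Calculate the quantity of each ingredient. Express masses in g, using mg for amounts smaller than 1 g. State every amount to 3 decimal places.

EDTA disodium dihydrate 565.016 mg; cellobiose 30.904 g; biotin 0.351 mg; beef extract 9.792 g

Scale factor relative to 1 L: 3.64.
EDTA disodium dihydrate: 0.417 mmol/L × 372.24 mg/mmol × 3.64 L = 565.016 mg
cellobiose: 8.49 g/L × 3.64 L = 30.904 g
biotin: 0.395 µmol/L × 244.3 g/mol × 3.64 L ÷ 1000 = 0.351 mg
beef extract: 2.69 g/L × 3.64 L = 9.792 g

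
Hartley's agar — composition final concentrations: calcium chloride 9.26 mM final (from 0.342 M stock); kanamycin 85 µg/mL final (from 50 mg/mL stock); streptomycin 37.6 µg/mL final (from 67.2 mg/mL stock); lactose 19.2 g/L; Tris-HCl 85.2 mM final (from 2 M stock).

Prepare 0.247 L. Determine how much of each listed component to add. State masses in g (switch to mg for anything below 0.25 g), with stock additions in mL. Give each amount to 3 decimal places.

Scale factor relative to 1 L: 0.247.
calcium chloride: C1V1 = C2V2 → 9.26 mM × 247 mL ÷ 342 mM = 6.688 mL
kanamycin: C1V1 = C2V2 → 85 µg/mL × 247 mL ÷ 50000 µg/mL = 0.420 mL
streptomycin: C1V1 = C2V2 → 37.6 µg/mL × 247 mL ÷ 67200 µg/mL = 0.138 mL
lactose: 19.2 g/L × 0.247 L = 4.742 g
Tris-HCl: C1V1 = C2V2 → 85.2 mM × 247 mL ÷ 2000 mM = 10.522 mL

calcium chloride 6.688 mL; kanamycin 0.420 mL; streptomycin 0.138 mL; lactose 4.742 g; Tris-HCl 10.522 mL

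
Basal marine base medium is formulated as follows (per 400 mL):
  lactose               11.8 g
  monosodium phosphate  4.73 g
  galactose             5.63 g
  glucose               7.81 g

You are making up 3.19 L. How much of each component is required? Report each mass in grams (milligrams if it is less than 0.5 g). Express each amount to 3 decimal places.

Ratio of target to recipe volume: 3190 / 400 = 7.975.
lactose: 11.8 g × (3190 mL / 400 mL) = 94.105 g
monosodium phosphate: 4.73 g × (3190 mL / 400 mL) = 37.722 g
galactose: 5.63 g × (3190 mL / 400 mL) = 44.899 g
glucose: 7.81 g × (3190 mL / 400 mL) = 62.285 g

lactose 94.105 g; monosodium phosphate 37.722 g; galactose 44.899 g; glucose 62.285 g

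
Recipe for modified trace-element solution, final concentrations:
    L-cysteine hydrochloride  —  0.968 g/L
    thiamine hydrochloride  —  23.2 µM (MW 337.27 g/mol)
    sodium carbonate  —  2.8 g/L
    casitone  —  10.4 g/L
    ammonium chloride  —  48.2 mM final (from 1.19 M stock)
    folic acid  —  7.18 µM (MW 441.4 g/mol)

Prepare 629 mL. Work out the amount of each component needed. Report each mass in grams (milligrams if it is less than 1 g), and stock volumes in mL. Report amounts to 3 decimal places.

Target volume = 629 mL = 0.629 L.
L-cysteine hydrochloride: 0.968 g/L × 0.629 L = 0.608872 g = 608.872 mg
thiamine hydrochloride: 23.2 µmol/L × 337.27 g/mol × 0.629 L ÷ 1000 = 4.922 mg
sodium carbonate: 2.8 g/L × 0.629 L = 1.761 g
casitone: 10.4 g/L × 0.629 L = 6.542 g
ammonium chloride: dilute stock: 48.2 mM × 629 mL ÷ 1190 mM = 25.477 mL
folic acid: 7.18 µmol/L × 441.4 g/mol × 0.629 L ÷ 1000 = 1.993 mg

L-cysteine hydrochloride 608.872 mg; thiamine hydrochloride 4.922 mg; sodium carbonate 1.761 g; casitone 6.542 g; ammonium chloride 25.477 mL; folic acid 1.993 mg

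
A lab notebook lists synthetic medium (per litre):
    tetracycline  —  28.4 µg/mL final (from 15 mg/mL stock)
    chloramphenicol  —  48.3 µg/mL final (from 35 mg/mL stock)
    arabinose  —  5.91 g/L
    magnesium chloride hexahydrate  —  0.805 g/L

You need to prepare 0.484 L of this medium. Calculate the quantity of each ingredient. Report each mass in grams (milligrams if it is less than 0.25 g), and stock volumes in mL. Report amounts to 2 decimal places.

tetracycline 0.92 mL; chloramphenicol 0.67 mL; arabinose 2.86 g; magnesium chloride hexahydrate 0.39 g

Scale factor relative to 1 L: 0.484.
tetracycline: dilute stock: 28.4 µg/mL × 484 mL ÷ 15000 µg/mL = 0.92 mL
chloramphenicol: V = C2·V2/C1 = 48.3 µg/mL × 484 mL ÷ 35000 µg/mL = 0.67 mL
arabinose: 5.91 g/L × 0.484 L = 2.86 g
magnesium chloride hexahydrate: 0.805 g/L × 0.484 L = 0.39 g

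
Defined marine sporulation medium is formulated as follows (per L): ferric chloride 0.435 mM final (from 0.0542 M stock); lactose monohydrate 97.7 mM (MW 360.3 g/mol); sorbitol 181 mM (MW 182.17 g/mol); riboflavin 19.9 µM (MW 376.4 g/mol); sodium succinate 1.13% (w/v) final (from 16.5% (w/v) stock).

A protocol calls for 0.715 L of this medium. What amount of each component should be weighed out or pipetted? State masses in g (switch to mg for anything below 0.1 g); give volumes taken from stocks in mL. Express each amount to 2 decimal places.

Scale factor relative to 1 L: 0.715.
ferric chloride: C1V1 = C2V2 → 0.435 mM × 715 mL ÷ 54.2 mM = 5.74 mL
lactose monohydrate: 97.7 mmol/L × 360.3 g/mol × 0.715 L ÷ 1000 = 25.17 g
sorbitol: 181 mmol/L × 182.17 g/mol × 0.715 L ÷ 1000 = 23.58 g
riboflavin: 19.9 µmol/L × 376.4 g/mol × 0.715 L ÷ 1000 = 5.36 mg
sodium succinate: C1V1 = C2V2 → 1.13% ÷ 16.5% × 715 mL = 48.97 mL

ferric chloride 5.74 mL; lactose monohydrate 25.17 g; sorbitol 23.58 g; riboflavin 5.36 mg; sodium succinate 48.97 mL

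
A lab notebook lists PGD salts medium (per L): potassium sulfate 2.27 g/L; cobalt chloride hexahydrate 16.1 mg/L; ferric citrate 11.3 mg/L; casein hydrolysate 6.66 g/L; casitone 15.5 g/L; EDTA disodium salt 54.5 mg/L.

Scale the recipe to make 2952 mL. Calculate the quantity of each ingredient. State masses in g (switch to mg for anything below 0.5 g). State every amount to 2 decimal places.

Working volume: 2952 mL = 2.952 L.
potassium sulfate: 2.27 g/L × 2.952 L = 6.70 g
cobalt chloride hexahydrate: 16.1 mg/L × 2.952 L = 47.53 mg
ferric citrate: 11.3 mg/L × 2.952 L = 33.36 mg
casein hydrolysate: 6.66 g/L × 2.952 L = 19.66 g
casitone: 15.5 g/L × 2.952 L = 45.76 g
EDTA disodium salt: 54.5 mg/L × 2.952 L = 160.88 mg

potassium sulfate 6.70 g; cobalt chloride hexahydrate 47.53 mg; ferric citrate 33.36 mg; casein hydrolysate 19.66 g; casitone 45.76 g; EDTA disodium salt 160.88 mg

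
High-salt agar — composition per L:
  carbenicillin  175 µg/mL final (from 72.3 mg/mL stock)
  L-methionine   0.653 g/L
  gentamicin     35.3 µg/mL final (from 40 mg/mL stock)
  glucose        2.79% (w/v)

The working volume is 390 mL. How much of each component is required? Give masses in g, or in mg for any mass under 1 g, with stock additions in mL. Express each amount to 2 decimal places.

carbenicillin 0.94 mL; L-methionine 254.67 mg; gentamicin 0.34 mL; glucose 10.88 g

Scale factor relative to 1 L: 0.39.
carbenicillin: C1V1 = C2V2 → 175 µg/mL × 390 mL ÷ 72300 µg/mL = 0.94 mL
L-methionine: 0.653 g/L × 0.39 L = 0.25467 g = 254.67 mg
gentamicin: dilute stock: 35.3 µg/mL × 390 mL ÷ 40000 µg/mL = 0.34 mL
glucose: 2.79% w/v = 27.9 g/L → 27.9 × 0.39 L = 10.88 g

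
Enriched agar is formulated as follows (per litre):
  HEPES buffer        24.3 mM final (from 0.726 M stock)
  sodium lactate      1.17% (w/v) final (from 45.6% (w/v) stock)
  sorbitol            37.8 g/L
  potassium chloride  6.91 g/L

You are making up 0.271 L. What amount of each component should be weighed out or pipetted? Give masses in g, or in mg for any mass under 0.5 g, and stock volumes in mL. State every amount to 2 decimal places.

Scale factor relative to 1 L: 0.271.
HEPES buffer: C1V1 = C2V2 → 24.3 mM × 271 mL ÷ 726 mM = 9.07 mL
sodium lactate: V = C2·V2/C1 = 1.17% ÷ 45.6% × 271 mL = 6.95 mL
sorbitol: 37.8 g/L × 0.271 L = 10.24 g
potassium chloride: 6.91 g/L × 0.271 L = 1.87 g

HEPES buffer 9.07 mL; sodium lactate 6.95 mL; sorbitol 10.24 g; potassium chloride 1.87 g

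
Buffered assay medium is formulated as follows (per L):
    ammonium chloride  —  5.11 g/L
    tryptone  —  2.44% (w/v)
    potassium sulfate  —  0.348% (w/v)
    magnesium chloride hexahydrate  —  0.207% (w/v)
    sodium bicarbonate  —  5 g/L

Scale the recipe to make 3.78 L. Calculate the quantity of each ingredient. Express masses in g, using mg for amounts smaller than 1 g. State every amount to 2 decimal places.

Working volume: 3.78 L.
ammonium chloride: 5.11 g/L × 3.78 L = 19.32 g
tryptone: 2.44% w/v = 24.4 g/L → 24.4 × 3.78 L = 92.23 g
potassium sulfate: 0.348% w/v = 3.48 g/L → 3.48 × 3.78 L = 13.15 g
magnesium chloride hexahydrate: 0.207% w/v = 2.07 g/L → 2.07 × 3.78 L = 7.82 g
sodium bicarbonate: 5 g/L × 3.78 L = 18.90 g

ammonium chloride 19.32 g; tryptone 92.23 g; potassium sulfate 13.15 g; magnesium chloride hexahydrate 7.82 g; sodium bicarbonate 18.90 g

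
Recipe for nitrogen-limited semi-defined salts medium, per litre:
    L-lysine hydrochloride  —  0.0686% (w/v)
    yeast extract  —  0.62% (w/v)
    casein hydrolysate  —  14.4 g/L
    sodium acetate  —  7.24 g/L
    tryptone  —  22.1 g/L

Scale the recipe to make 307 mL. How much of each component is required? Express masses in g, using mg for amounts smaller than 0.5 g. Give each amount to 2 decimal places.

Target volume = 307 mL = 0.307 L.
L-lysine hydrochloride: 0.0686 g per 100 mL × 307 mL ÷ 100 = 0.210602 g = 210.60 mg
yeast extract: 0.62% w/v = 6.2 g/L → 6.2 × 0.307 L = 1.90 g
casein hydrolysate: 14.4 g/L × 0.307 L = 4.42 g
sodium acetate: 7.24 g/L × 0.307 L = 2.22 g
tryptone: 22.1 g/L × 0.307 L = 6.78 g

L-lysine hydrochloride 210.60 mg; yeast extract 1.90 g; casein hydrolysate 4.42 g; sodium acetate 2.22 g; tryptone 6.78 g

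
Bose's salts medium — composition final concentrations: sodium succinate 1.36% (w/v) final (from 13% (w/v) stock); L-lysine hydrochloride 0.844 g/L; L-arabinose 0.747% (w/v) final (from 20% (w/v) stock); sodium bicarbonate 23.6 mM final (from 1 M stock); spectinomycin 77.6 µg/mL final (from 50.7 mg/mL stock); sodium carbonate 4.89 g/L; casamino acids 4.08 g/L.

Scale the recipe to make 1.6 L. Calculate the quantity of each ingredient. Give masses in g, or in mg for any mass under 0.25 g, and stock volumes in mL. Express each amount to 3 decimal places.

Working volume: 1.6 L.
sodium succinate: V = C2·V2/C1 = 1.36% ÷ 13% × 1600 mL = 167.385 mL
L-lysine hydrochloride: 0.844 g/L × 1.6 L = 1.350 g
L-arabinose: C1V1 = C2V2 → 0.747% ÷ 20% × 1600 mL = 59.760 mL
sodium bicarbonate: V = C2·V2/C1 = 23.6 mM × 1600 mL ÷ 1000 mM = 37.760 mL
spectinomycin: dilute stock: 77.6 µg/mL × 1600 mL ÷ 50700 µg/mL = 2.449 mL
sodium carbonate: 4.89 g/L × 1.6 L = 7.824 g
casamino acids: 4.08 g/L × 1.6 L = 6.528 g

sodium succinate 167.385 mL; L-lysine hydrochloride 1.350 g; L-arabinose 59.760 mL; sodium bicarbonate 37.760 mL; spectinomycin 2.449 mL; sodium carbonate 7.824 g; casamino acids 6.528 g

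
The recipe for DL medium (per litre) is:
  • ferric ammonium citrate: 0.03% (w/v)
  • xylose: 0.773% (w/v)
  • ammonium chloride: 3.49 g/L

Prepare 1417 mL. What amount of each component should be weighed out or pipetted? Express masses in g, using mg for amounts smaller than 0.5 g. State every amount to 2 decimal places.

ferric ammonium citrate 425.10 mg; xylose 10.95 g; ammonium chloride 4.95 g

Working volume: 1417 mL = 1.417 L.
ferric ammonium citrate: 0.03 g per 100 mL × 1417 mL ÷ 100 = 0.4251 g = 425.10 mg
xylose: 0.773 g per 100 mL × 1417 mL ÷ 100 = 10.95 g
ammonium chloride: 3.49 g/L × 1.417 L = 4.95 g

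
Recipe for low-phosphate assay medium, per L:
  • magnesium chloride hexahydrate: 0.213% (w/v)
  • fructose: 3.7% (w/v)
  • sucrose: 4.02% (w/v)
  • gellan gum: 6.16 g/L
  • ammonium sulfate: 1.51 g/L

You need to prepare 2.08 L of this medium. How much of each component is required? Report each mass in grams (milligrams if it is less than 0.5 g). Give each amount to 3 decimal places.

magnesium chloride hexahydrate 4.430 g; fructose 76.960 g; sucrose 83.616 g; gellan gum 12.813 g; ammonium sulfate 3.141 g

Scale factor relative to 1 L: 2.08.
magnesium chloride hexahydrate: 0.213 g per 100 mL × 2080 mL ÷ 100 = 4.430 g
fructose: 3.7% w/v = 37 g/L → 37 × 2.08 L = 76.960 g
sucrose: 4.02% w/v = 40.2 g/L → 40.2 × 2.08 L = 83.616 g
gellan gum: 6.16 g/L × 2.08 L = 12.813 g
ammonium sulfate: 1.51 g/L × 2.08 L = 3.141 g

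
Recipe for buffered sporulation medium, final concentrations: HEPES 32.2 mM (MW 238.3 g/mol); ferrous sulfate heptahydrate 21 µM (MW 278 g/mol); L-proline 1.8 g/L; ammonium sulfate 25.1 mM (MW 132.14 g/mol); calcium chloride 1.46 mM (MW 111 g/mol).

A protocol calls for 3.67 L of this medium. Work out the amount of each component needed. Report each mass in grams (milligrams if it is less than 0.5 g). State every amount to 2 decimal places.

HEPES 28.16 g; ferrous sulfate heptahydrate 21.43 mg; L-proline 6.61 g; ammonium sulfate 12.17 g; calcium chloride 0.59 g

Scale factor relative to 1 L: 3.67.
HEPES: 32.2 mmol/L × 238.3 g/mol × 3.67 L ÷ 1000 = 28.16 g
ferrous sulfate heptahydrate: 21 µmol/L × 278 g/mol × 3.67 L ÷ 1000 = 21.43 mg
L-proline: 1.8 g/L × 3.67 L = 6.61 g
ammonium sulfate: 25.1 mmol/L × 132.14 g/mol × 3.67 L ÷ 1000 = 12.17 g
calcium chloride: 1.46 mmol/L × 111 g/mol × 3.67 L ÷ 1000 = 0.59 g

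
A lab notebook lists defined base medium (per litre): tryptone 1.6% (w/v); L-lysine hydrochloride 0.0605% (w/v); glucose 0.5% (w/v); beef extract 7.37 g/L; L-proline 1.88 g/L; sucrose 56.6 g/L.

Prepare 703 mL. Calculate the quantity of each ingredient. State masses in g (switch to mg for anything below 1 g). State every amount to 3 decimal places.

tryptone 11.248 g; L-lysine hydrochloride 425.315 mg; glucose 3.515 g; beef extract 5.181 g; L-proline 1.322 g; sucrose 39.790 g

Working volume: 703 mL = 0.703 L.
tryptone: 1.6 g per 100 mL × 703 mL ÷ 100 = 11.248 g
L-lysine hydrochloride: 0.0605% w/v = 0.605 g/L → 0.605 × 0.703 L = 0.425315 g = 425.315 mg
glucose: 0.5% w/v = 5 g/L → 5 × 0.703 L = 3.515 g
beef extract: 7.37 g/L × 0.703 L = 5.181 g
L-proline: 1.88 g/L × 0.703 L = 1.322 g
sucrose: 56.6 g/L × 0.703 L = 39.790 g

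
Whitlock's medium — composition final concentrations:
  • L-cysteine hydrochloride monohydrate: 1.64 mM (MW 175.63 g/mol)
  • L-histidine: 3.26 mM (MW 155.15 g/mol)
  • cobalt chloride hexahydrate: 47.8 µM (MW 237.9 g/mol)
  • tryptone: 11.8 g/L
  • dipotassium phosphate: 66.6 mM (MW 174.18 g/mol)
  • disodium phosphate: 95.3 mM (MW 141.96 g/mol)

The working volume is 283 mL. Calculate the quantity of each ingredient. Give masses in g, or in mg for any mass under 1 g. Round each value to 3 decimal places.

L-cysteine hydrochloride monohydrate 81.513 mg; L-histidine 143.138 mg; cobalt chloride hexahydrate 3.218 mg; tryptone 3.339 g; dipotassium phosphate 3.283 g; disodium phosphate 3.829 g

Working volume: 283 mL = 0.283 L.
L-cysteine hydrochloride monohydrate: 1.64 mmol/L × 175.63 mg/mmol × 0.283 L = 81.513 mg
L-histidine: 3.26 mmol/L × 155.15 mg/mmol × 0.283 L = 143.138 mg
cobalt chloride hexahydrate: 47.8 µmol/L × 237.9 g/mol × 0.283 L ÷ 1000 = 3.218 mg
tryptone: 11.8 g/L × 0.283 L = 3.339 g
dipotassium phosphate: 66.6 mmol/L × 174.18 g/mol × 0.283 L ÷ 1000 = 3.283 g
disodium phosphate: 95.3 mmol/L × 141.96 g/mol × 0.283 L ÷ 1000 = 3.829 g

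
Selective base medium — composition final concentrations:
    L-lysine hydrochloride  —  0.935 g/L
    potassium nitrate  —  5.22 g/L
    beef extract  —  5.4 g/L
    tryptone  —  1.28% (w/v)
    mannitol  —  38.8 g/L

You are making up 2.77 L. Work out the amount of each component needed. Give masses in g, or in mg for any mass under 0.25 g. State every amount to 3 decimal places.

Scale factor relative to 1 L: 2.77.
L-lysine hydrochloride: 0.935 g/L × 2.77 L = 2.590 g
potassium nitrate: 5.22 g/L × 2.77 L = 14.459 g
beef extract: 5.4 g/L × 2.77 L = 14.958 g
tryptone: 1.28 g per 100 mL × 2770 mL ÷ 100 = 35.456 g
mannitol: 38.8 g/L × 2.77 L = 107.476 g

L-lysine hydrochloride 2.590 g; potassium nitrate 14.459 g; beef extract 14.958 g; tryptone 35.456 g; mannitol 107.476 g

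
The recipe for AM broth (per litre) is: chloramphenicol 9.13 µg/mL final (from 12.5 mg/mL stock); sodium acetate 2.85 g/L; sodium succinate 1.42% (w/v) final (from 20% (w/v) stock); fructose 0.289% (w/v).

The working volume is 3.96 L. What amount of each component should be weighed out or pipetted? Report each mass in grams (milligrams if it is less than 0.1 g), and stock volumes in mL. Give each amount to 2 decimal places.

Working volume: 3.96 L.
chloramphenicol: C1V1 = C2V2 → 9.13 µg/mL × 3960 mL ÷ 12500 µg/mL = 2.89 mL
sodium acetate: 2.85 g/L × 3.96 L = 11.29 g
sodium succinate: dilute stock: 1.42% ÷ 20% × 3960 mL = 281.16 mL
fructose: 0.289 g per 100 mL × 3960 mL ÷ 100 = 11.44 g

chloramphenicol 2.89 mL; sodium acetate 11.29 g; sodium succinate 281.16 mL; fructose 11.44 g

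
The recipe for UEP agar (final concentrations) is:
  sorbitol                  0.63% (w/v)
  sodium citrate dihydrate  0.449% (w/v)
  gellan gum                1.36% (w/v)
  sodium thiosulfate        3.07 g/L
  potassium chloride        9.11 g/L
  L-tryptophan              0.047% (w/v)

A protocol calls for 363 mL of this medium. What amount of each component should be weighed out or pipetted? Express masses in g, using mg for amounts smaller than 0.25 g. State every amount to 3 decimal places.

sorbitol 2.287 g; sodium citrate dihydrate 1.630 g; gellan gum 4.937 g; sodium thiosulfate 1.114 g; potassium chloride 3.307 g; L-tryptophan 170.610 mg

Scale factor relative to 1 L: 0.363.
sorbitol: 0.63% w/v = 6.3 g/L → 6.3 × 0.363 L = 2.287 g
sodium citrate dihydrate: 0.449 g per 100 mL × 363 mL ÷ 100 = 1.630 g
gellan gum: 1.36 g per 100 mL × 363 mL ÷ 100 = 4.937 g
sodium thiosulfate: 3.07 g/L × 0.363 L = 1.114 g
potassium chloride: 9.11 g/L × 0.363 L = 3.307 g
L-tryptophan: 0.047% w/v = 0.47 g/L → 0.47 × 0.363 L = 0.17061 g = 170.610 mg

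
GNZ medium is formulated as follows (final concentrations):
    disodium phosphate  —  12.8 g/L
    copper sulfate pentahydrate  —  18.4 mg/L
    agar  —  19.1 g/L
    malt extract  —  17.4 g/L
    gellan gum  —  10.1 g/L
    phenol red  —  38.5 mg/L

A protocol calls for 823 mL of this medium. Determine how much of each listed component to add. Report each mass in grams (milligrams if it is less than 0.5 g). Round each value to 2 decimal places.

disodium phosphate 10.53 g; copper sulfate pentahydrate 15.14 mg; agar 15.72 g; malt extract 14.32 g; gellan gum 8.31 g; phenol red 31.69 mg

Scale factor relative to 1 L: 0.823.
disodium phosphate: 12.8 g/L × 0.823 L = 10.53 g
copper sulfate pentahydrate: 18.4 mg/L × 0.823 L = 15.14 mg
agar: 19.1 g/L × 0.823 L = 15.72 g
malt extract: 17.4 g/L × 0.823 L = 14.32 g
gellan gum: 10.1 g/L × 0.823 L = 8.31 g
phenol red: 38.5 mg/L × 0.823 L = 31.69 mg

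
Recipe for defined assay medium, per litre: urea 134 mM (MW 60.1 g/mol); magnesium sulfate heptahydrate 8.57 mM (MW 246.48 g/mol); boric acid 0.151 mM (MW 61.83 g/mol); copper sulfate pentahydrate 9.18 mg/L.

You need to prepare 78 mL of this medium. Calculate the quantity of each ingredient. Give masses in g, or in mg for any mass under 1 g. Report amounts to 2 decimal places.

urea 628.17 mg; magnesium sulfate heptahydrate 164.76 mg; boric acid 0.73 mg; copper sulfate pentahydrate 0.72 mg

Scale factor relative to 1 L: 0.078.
urea: 134 mmol/L × 60.1 mg/mmol × 0.078 L = 628.17 mg
magnesium sulfate heptahydrate: 8.57 mmol/L × 246.48 mg/mmol × 0.078 L = 164.76 mg
boric acid: 0.151 mmol/L × 61.83 mg/mmol × 0.078 L = 0.73 mg
copper sulfate pentahydrate: 9.18 mg/L × 0.078 L = 0.72 mg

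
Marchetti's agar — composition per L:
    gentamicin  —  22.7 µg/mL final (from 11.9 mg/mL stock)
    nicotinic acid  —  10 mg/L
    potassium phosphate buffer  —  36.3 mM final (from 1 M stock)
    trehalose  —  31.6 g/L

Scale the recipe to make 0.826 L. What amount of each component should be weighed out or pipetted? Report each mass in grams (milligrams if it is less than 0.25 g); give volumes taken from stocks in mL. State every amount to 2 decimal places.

gentamicin 1.58 mL; nicotinic acid 8.26 mg; potassium phosphate buffer 29.98 mL; trehalose 26.10 g

Working volume: 0.826 L.
gentamicin: C1V1 = C2V2 → 22.7 µg/mL × 826 mL ÷ 11900 µg/mL = 1.58 mL
nicotinic acid: 10 mg/L × 0.826 L = 8.26 mg
potassium phosphate buffer: dilute stock: 36.3 mM × 826 mL ÷ 1000 mM = 29.98 mL
trehalose: 31.6 g/L × 0.826 L = 26.10 g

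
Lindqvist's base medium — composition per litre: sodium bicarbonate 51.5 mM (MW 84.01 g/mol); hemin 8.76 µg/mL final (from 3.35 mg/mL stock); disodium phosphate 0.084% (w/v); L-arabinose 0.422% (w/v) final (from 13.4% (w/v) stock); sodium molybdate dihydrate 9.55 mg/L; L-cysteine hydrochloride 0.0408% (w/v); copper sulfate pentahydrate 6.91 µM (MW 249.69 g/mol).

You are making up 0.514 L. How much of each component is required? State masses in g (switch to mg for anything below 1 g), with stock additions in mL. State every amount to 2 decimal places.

sodium bicarbonate 2.22 g; hemin 1.34 mL; disodium phosphate 431.76 mg; L-arabinose 16.19 mL; sodium molybdate dihydrate 4.91 mg; L-cysteine hydrochloride 209.71 mg; copper sulfate pentahydrate 0.89 mg

Scale factor relative to 1 L: 0.514.
sodium bicarbonate: 51.5 mmol/L × 84.01 g/mol × 0.514 L ÷ 1000 = 2.22 g
hemin: V = C2·V2/C1 = 8.76 µg/mL × 514 mL ÷ 3350 µg/mL = 1.34 mL
disodium phosphate: 0.084% w/v = 0.84 g/L → 0.84 × 0.514 L = 0.43176 g = 431.76 mg
L-arabinose: C1V1 = C2V2 → 0.422% ÷ 13.4% × 514 mL = 16.19 mL
sodium molybdate dihydrate: 9.55 mg/L × 0.514 L = 4.91 mg
L-cysteine hydrochloride: 0.0408 g per 100 mL × 514 mL ÷ 100 = 0.209712 g = 209.71 mg
copper sulfate pentahydrate: 6.91 µmol/L × 249.69 g/mol × 0.514 L ÷ 1000 = 0.89 mg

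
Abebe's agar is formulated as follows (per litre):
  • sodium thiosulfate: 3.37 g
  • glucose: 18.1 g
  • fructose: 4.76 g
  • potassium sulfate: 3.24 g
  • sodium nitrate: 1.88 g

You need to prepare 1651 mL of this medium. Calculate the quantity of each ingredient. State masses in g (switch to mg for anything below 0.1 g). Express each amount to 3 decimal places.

Ratio of target to recipe volume: 1651 / 1000 = 1.651.
sodium thiosulfate: 3.37 g × (1651 mL / 1000 mL) = 5.564 g
glucose: 18.1 g × (1651 mL / 1000 mL) = 29.883 g
fructose: 4.76 g × (1651 mL / 1000 mL) = 7.859 g
potassium sulfate: 3.24 g × (1651 mL / 1000 mL) = 5.349 g
sodium nitrate: 1.88 g × (1651 mL / 1000 mL) = 3.104 g

sodium thiosulfate 5.564 g; glucose 29.883 g; fructose 7.859 g; potassium sulfate 5.349 g; sodium nitrate 3.104 g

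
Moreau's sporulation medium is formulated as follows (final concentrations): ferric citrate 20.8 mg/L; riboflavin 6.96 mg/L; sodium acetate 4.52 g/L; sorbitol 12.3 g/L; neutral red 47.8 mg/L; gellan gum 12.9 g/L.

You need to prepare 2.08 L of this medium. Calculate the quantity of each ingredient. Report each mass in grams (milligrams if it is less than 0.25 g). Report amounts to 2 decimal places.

Scale factor relative to 1 L: 2.08.
ferric citrate: 20.8 mg/L × 2.08 L = 43.26 mg
riboflavin: 6.96 mg/L × 2.08 L = 14.48 mg
sodium acetate: 4.52 g/L × 2.08 L = 9.40 g
sorbitol: 12.3 g/L × 2.08 L = 25.58 g
neutral red: 47.8 mg/L × 2.08 L = 99.42 mg
gellan gum: 12.9 g/L × 2.08 L = 26.83 g

ferric citrate 43.26 mg; riboflavin 14.48 mg; sodium acetate 9.40 g; sorbitol 25.58 g; neutral red 99.42 mg; gellan gum 26.83 g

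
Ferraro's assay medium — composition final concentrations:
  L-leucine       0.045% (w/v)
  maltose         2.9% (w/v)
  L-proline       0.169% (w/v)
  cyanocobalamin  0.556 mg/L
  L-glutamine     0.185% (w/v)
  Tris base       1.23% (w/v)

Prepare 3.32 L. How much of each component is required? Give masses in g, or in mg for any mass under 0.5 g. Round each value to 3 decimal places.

Working volume: 3.32 L.
L-leucine: 0.045% w/v = 0.45 g/L → 0.45 × 3.32 L = 1.494 g
maltose: 2.9% w/v = 29 g/L → 29 × 3.32 L = 96.280 g
L-proline: 0.169% w/v = 1.69 g/L → 1.69 × 3.32 L = 5.611 g
cyanocobalamin: 0.556 mg/L × 3.32 L = 1.846 mg
L-glutamine: 0.185% w/v = 1.85 g/L → 1.85 × 3.32 L = 6.142 g
Tris base: 1.23 g per 100 mL × 3320 mL ÷ 100 = 40.836 g

L-leucine 1.494 g; maltose 96.280 g; L-proline 5.611 g; cyanocobalamin 1.846 mg; L-glutamine 6.142 g; Tris base 40.836 g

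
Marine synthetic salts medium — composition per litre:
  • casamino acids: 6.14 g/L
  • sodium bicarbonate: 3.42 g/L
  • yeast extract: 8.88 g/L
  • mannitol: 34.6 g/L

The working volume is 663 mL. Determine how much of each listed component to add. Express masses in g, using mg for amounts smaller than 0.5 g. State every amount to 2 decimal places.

Target volume = 663 mL = 0.663 L.
casamino acids: 6.14 g/L × 0.663 L = 4.07 g
sodium bicarbonate: 3.42 g/L × 0.663 L = 2.27 g
yeast extract: 8.88 g/L × 0.663 L = 5.89 g
mannitol: 34.6 g/L × 0.663 L = 22.94 g

casamino acids 4.07 g; sodium bicarbonate 2.27 g; yeast extract 5.89 g; mannitol 22.94 g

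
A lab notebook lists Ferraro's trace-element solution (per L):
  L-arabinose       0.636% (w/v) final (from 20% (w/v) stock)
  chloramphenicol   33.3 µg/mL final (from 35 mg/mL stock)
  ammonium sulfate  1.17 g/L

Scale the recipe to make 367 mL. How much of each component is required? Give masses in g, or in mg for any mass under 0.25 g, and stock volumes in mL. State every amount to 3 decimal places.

L-arabinose 11.671 mL; chloramphenicol 0.349 mL; ammonium sulfate 0.429 g

Target volume = 367 mL = 0.367 L.
L-arabinose: V = C2·V2/C1 = 0.636% ÷ 20% × 367 mL = 11.671 mL
chloramphenicol: C1V1 = C2V2 → 33.3 µg/mL × 367 mL ÷ 35000 µg/mL = 0.349 mL
ammonium sulfate: 1.17 g/L × 0.367 L = 0.429 g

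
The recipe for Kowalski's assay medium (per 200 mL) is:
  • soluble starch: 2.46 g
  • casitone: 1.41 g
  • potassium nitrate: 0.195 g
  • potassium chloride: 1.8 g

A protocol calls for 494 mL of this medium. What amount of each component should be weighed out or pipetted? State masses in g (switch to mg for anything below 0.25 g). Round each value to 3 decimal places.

soluble starch 6.076 g; casitone 3.483 g; potassium nitrate 0.482 g; potassium chloride 4.446 g

Scale factor = 494 mL / 200 mL = 2.47.
soluble starch: 2.46 g × (494 mL / 200 mL) = 6.076 g
casitone: 1.41 g × (494 mL / 200 mL) = 3.483 g
potassium nitrate: 0.195 g × (494 mL / 200 mL) = 0.482 g
potassium chloride: 1.8 g × (494 mL / 200 mL) = 4.446 g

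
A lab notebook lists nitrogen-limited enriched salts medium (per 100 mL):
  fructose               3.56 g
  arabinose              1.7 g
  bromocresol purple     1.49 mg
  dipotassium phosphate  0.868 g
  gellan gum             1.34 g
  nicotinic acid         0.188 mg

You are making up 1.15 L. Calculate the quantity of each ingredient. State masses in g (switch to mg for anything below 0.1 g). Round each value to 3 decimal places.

Scale factor = 1150 mL / 100 mL = 11.5.
fructose: 3.56 g × (1150 mL / 100 mL) = 40.940 g
arabinose: 1.7 g × (1150 mL / 100 mL) = 19.550 g
bromocresol purple: 1.49 mg × (1150 mL / 100 mL) = 17.135 mg
dipotassium phosphate: 0.868 g × (1150 mL / 100 mL) = 9.982 g
gellan gum: 1.34 g × (1150 mL / 100 mL) = 15.410 g
nicotinic acid: 0.188 mg × (1150 mL / 100 mL) = 2.162 mg

fructose 40.940 g; arabinose 19.550 g; bromocresol purple 17.135 mg; dipotassium phosphate 9.982 g; gellan gum 15.410 g; nicotinic acid 2.162 mg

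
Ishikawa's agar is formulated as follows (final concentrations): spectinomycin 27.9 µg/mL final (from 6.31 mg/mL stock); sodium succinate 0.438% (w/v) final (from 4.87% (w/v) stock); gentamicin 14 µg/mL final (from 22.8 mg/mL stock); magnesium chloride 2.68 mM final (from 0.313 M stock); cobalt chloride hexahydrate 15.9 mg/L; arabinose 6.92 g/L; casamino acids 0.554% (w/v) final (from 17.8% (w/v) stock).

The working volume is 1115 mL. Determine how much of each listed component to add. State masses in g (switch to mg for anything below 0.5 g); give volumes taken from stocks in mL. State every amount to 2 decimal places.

spectinomycin 4.93 mL; sodium succinate 100.28 mL; gentamicin 0.68 mL; magnesium chloride 9.55 mL; cobalt chloride hexahydrate 17.73 mg; arabinose 7.72 g; casamino acids 34.70 mL

Working volume: 1115 mL = 1.115 L.
spectinomycin: V = C2·V2/C1 = 27.9 µg/mL × 1115 mL ÷ 6310 µg/mL = 4.93 mL
sodium succinate: C1V1 = C2V2 → 0.438% ÷ 4.87% × 1115 mL = 100.28 mL
gentamicin: dilute stock: 14 µg/mL × 1115 mL ÷ 22800 µg/mL = 0.68 mL
magnesium chloride: C1V1 = C2V2 → 2.68 mM × 1115 mL ÷ 313 mM = 9.55 mL
cobalt chloride hexahydrate: 15.9 mg/L × 1.115 L = 17.73 mg
arabinose: 6.92 g/L × 1.115 L = 7.72 g
casamino acids: dilute stock: 0.554% ÷ 17.8% × 1115 mL = 34.70 mL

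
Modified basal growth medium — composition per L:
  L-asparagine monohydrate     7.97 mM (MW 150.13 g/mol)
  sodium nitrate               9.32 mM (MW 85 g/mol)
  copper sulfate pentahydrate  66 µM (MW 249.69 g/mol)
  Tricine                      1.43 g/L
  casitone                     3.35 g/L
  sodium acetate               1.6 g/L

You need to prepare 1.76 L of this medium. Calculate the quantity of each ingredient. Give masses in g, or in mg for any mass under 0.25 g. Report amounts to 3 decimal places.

L-asparagine monohydrate 2.106 g; sodium nitrate 1.394 g; copper sulfate pentahydrate 29.004 mg; Tricine 2.517 g; casitone 5.896 g; sodium acetate 2.816 g

Scale factor relative to 1 L: 1.76.
L-asparagine monohydrate: 7.97 mmol/L × 150.13 g/mol × 1.76 L ÷ 1000 = 2.106 g
sodium nitrate: 9.32 mmol/L × 85 g/mol × 1.76 L ÷ 1000 = 1.394 g
copper sulfate pentahydrate: 66 µmol/L × 249.69 g/mol × 1.76 L ÷ 1000 = 29.004 mg
Tricine: 1.43 g/L × 1.76 L = 2.517 g
casitone: 3.35 g/L × 1.76 L = 5.896 g
sodium acetate: 1.6 g/L × 1.76 L = 2.816 g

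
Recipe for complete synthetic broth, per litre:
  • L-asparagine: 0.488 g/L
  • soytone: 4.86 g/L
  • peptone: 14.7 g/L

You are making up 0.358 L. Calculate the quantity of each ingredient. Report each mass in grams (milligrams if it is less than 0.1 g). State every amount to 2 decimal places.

L-asparagine 0.17 g; soytone 1.74 g; peptone 5.26 g

Scale factor relative to 1 L: 0.358.
L-asparagine: 0.488 g/L × 0.358 L = 0.17 g
soytone: 4.86 g/L × 0.358 L = 1.74 g
peptone: 14.7 g/L × 0.358 L = 5.26 g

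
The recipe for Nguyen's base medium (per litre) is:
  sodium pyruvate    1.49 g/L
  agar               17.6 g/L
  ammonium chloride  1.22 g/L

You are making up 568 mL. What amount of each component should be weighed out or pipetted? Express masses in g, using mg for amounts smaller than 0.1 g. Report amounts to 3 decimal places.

sodium pyruvate 0.846 g; agar 9.997 g; ammonium chloride 0.693 g

Target volume = 568 mL = 0.568 L.
sodium pyruvate: 1.49 g/L × 0.568 L = 0.846 g
agar: 17.6 g/L × 0.568 L = 9.997 g
ammonium chloride: 1.22 g/L × 0.568 L = 0.693 g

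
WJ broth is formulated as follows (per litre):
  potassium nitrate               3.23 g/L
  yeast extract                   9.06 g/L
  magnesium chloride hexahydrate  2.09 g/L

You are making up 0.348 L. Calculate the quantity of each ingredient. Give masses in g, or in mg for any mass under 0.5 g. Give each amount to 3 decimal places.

potassium nitrate 1.124 g; yeast extract 3.153 g; magnesium chloride hexahydrate 0.727 g

Scale factor relative to 1 L: 0.348.
potassium nitrate: 3.23 g/L × 0.348 L = 1.124 g
yeast extract: 9.06 g/L × 0.348 L = 3.153 g
magnesium chloride hexahydrate: 2.09 g/L × 0.348 L = 0.727 g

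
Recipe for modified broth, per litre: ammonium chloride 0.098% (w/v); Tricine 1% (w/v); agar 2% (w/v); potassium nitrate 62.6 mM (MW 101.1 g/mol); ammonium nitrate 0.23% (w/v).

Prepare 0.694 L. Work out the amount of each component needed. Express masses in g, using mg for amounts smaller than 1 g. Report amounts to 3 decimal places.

Scale factor relative to 1 L: 0.694.
ammonium chloride: 0.098% w/v = 0.98 g/L → 0.98 × 0.694 L = 0.68012 g = 680.120 mg
Tricine: 1 g per 100 mL × 694 mL ÷ 100 = 6.940 g
agar: 2% w/v = 20 g/L → 20 × 0.694 L = 13.880 g
potassium nitrate: 62.6 mmol/L × 101.1 g/mol × 0.694 L ÷ 1000 = 4.392 g
ammonium nitrate: 0.23 g per 100 mL × 694 mL ÷ 100 = 1.596 g

ammonium chloride 680.120 mg; Tricine 6.940 g; agar 13.880 g; potassium nitrate 4.392 g; ammonium nitrate 1.596 g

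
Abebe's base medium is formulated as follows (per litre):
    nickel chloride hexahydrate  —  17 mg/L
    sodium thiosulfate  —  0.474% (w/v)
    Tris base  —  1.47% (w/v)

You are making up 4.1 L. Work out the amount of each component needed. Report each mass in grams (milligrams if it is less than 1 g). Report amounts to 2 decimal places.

Scale factor relative to 1 L: 4.1.
nickel chloride hexahydrate: 17 mg/L × 4.1 L = 69.70 mg
sodium thiosulfate: 0.474% w/v = 4.74 g/L → 4.74 × 4.1 L = 19.43 g
Tris base: 1.47 g per 100 mL × 4100 mL ÷ 100 = 60.27 g

nickel chloride hexahydrate 69.70 mg; sodium thiosulfate 19.43 g; Tris base 60.27 g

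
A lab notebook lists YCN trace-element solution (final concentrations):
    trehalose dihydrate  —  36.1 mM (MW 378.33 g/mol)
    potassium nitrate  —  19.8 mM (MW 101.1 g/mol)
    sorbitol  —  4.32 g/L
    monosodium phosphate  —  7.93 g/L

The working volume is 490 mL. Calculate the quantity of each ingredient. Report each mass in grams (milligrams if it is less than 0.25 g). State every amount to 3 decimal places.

Scale factor relative to 1 L: 0.49.
trehalose dihydrate: 36.1 mmol/L × 378.33 g/mol × 0.49 L ÷ 1000 = 6.692 g
potassium nitrate: 19.8 mmol/L × 101.1 g/mol × 0.49 L ÷ 1000 = 0.981 g
sorbitol: 4.32 g/L × 0.49 L = 2.117 g
monosodium phosphate: 7.93 g/L × 0.49 L = 3.886 g

trehalose dihydrate 6.692 g; potassium nitrate 0.981 g; sorbitol 2.117 g; monosodium phosphate 3.886 g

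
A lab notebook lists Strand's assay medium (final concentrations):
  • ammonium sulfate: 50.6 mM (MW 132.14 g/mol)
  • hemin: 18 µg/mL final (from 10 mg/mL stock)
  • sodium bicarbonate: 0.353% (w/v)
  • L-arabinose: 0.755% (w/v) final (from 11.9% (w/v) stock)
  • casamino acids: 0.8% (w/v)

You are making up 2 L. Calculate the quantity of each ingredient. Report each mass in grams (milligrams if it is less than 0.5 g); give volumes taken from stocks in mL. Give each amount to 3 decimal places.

Working volume: 2 L.
ammonium sulfate: 50.6 mmol/L × 132.14 g/mol × 2 L ÷ 1000 = 13.373 g
hemin: V = C2·V2/C1 = 18 µg/mL × 2000 mL ÷ 10000 µg/mL = 3.600 mL
sodium bicarbonate: 0.353 g per 100 mL × 2000 mL ÷ 100 = 7.060 g
L-arabinose: V = C2·V2/C1 = 0.755% ÷ 11.9% × 2000 mL = 126.891 mL
casamino acids: 0.8 g per 100 mL × 2000 mL ÷ 100 = 16.000 g

ammonium sulfate 13.373 g; hemin 3.600 mL; sodium bicarbonate 7.060 g; L-arabinose 126.891 mL; casamino acids 16.000 g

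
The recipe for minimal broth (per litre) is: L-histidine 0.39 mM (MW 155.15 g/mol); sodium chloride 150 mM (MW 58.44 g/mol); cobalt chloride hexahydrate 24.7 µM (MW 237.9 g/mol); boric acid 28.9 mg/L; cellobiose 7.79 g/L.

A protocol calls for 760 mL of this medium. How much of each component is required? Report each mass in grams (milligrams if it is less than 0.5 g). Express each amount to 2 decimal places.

L-histidine 45.99 mg; sodium chloride 6.66 g; cobalt chloride hexahydrate 4.47 mg; boric acid 21.96 mg; cellobiose 5.92 g

Scale factor relative to 1 L: 0.76.
L-histidine: 0.39 mmol/L × 155.15 mg/mmol × 0.76 L = 45.99 mg
sodium chloride: 150 mmol/L × 58.44 g/mol × 0.76 L ÷ 1000 = 6.66 g
cobalt chloride hexahydrate: 24.7 µmol/L × 237.9 g/mol × 0.76 L ÷ 1000 = 4.47 mg
boric acid: 28.9 mg/L × 0.76 L = 21.96 mg
cellobiose: 7.79 g/L × 0.76 L = 5.92 g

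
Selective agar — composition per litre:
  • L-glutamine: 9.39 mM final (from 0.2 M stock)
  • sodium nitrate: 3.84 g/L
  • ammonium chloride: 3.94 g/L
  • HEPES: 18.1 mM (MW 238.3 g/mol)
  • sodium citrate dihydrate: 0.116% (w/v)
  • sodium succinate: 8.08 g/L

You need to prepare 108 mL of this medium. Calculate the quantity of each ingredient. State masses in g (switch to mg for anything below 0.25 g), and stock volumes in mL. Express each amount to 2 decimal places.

Scale factor relative to 1 L: 0.108.
L-glutamine: C1V1 = C2V2 → 9.39 mM × 108 mL ÷ 200 mM = 5.07 mL
sodium nitrate: 3.84 g/L × 0.108 L = 0.41 g
ammonium chloride: 3.94 g/L × 0.108 L = 0.43 g
HEPES: 18.1 mmol/L × 238.3 g/mol × 0.108 L ÷ 1000 = 0.47 g
sodium citrate dihydrate: 0.116% w/v = 1.16 g/L → 1.16 × 0.108 L = 0.12528 g = 125.28 mg
sodium succinate: 8.08 g/L × 0.108 L = 0.87 g

L-glutamine 5.07 mL; sodium nitrate 0.41 g; ammonium chloride 0.43 g; HEPES 0.47 g; sodium citrate dihydrate 125.28 mg; sodium succinate 0.87 g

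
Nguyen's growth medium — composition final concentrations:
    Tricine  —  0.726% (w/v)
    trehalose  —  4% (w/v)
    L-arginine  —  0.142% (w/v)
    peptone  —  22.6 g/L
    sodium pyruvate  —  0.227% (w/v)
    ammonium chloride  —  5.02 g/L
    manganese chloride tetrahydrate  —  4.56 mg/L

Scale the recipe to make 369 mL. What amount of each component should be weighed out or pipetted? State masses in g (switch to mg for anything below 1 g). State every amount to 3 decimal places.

Tricine 2.679 g; trehalose 14.760 g; L-arginine 523.980 mg; peptone 8.339 g; sodium pyruvate 837.630 mg; ammonium chloride 1.852 g; manganese chloride tetrahydrate 1.683 mg

Working volume: 369 mL = 0.369 L.
Tricine: 0.726% w/v = 7.26 g/L → 7.26 × 0.369 L = 2.679 g
trehalose: 4 g per 100 mL × 369 mL ÷ 100 = 14.760 g
L-arginine: 0.142% w/v = 1.42 g/L → 1.42 × 0.369 L = 0.52398 g = 523.980 mg
peptone: 22.6 g/L × 0.369 L = 8.339 g
sodium pyruvate: 0.227 g per 100 mL × 369 mL ÷ 100 = 0.83763 g = 837.630 mg
ammonium chloride: 5.02 g/L × 0.369 L = 1.852 g
manganese chloride tetrahydrate: 4.56 mg/L × 0.369 L = 1.683 mg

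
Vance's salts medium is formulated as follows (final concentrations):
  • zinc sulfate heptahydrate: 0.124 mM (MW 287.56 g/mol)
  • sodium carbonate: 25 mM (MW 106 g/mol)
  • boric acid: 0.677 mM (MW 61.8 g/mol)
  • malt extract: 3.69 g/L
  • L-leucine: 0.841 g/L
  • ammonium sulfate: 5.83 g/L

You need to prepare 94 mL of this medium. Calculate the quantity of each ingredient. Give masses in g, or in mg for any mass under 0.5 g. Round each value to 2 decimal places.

Scale factor relative to 1 L: 0.094.
zinc sulfate heptahydrate: 0.124 mmol/L × 287.56 mg/mmol × 0.094 L = 3.35 mg
sodium carbonate: 25 mmol/L × 106 mg/mmol × 0.094 L = 249.10 mg
boric acid: 0.677 mmol/L × 61.8 mg/mmol × 0.094 L = 3.93 mg
malt extract: 3.69 g/L × 0.094 L = 0.34686 g = 346.86 mg
L-leucine: 0.841 g/L × 0.094 L = 0.079054 g = 79.05 mg
ammonium sulfate: 5.83 g/L × 0.094 L = 0.55 g

zinc sulfate heptahydrate 3.35 mg; sodium carbonate 249.10 mg; boric acid 3.93 mg; malt extract 346.86 mg; L-leucine 79.05 mg; ammonium sulfate 0.55 g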